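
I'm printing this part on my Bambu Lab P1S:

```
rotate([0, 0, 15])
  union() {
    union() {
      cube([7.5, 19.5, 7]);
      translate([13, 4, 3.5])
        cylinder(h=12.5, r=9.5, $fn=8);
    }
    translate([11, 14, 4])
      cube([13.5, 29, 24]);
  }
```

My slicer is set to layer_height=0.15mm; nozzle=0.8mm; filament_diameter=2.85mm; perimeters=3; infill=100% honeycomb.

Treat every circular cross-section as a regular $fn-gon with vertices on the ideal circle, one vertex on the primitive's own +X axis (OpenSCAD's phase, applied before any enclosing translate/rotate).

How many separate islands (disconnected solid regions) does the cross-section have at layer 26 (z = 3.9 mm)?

1

At z = 3.9 mm: the cube (footprint 7.5×19.5) is included at this height; the r=9.5 cylinder at (13, 4) gives a regular 8-gon of circumradius 9.5 (constant along its height); Taking the union: the regions partially overlap (shared area 30.52 mm²), so overlapping operands fuse into one piece — 1 connected region; the cube at (11, 14) is absent (z outside [4, 28]); Combining (union): only the result so far is present, so the union is just that shape — 1 connected region; (whole slice rotated 15° about Z — lengths, areas and connectivity unchanged). Overall, the cross-section is a single solid region. Island count = 1.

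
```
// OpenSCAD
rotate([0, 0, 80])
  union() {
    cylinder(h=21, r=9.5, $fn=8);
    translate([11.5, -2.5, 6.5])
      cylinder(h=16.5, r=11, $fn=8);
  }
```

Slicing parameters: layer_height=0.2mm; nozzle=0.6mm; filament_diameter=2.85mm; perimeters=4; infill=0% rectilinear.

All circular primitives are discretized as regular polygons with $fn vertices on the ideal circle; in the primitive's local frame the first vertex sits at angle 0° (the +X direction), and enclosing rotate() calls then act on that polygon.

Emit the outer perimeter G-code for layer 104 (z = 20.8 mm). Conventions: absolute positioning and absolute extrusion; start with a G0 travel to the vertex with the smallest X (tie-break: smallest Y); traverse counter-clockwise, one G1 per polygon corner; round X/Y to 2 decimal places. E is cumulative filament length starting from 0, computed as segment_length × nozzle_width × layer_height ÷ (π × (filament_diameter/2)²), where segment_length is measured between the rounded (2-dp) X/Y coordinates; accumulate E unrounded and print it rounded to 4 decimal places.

At z = 20.8 mm: the cylinder: section is a regular 8-gon, circumradius r=9.5; the r=11 cylinder at (11.5, -2.5) contributes a regular 8-gon of circumradius 11; Combining (union): the regions partially overlap (shared area 82.45 mm²), so overlapping operands fuse into one piece — 1 connected region; (rotated 80° about Z; rotation is an isometry so areas/perimeters/island counts are preserved). The outline is a single polygon with 14 vertices. Extrusion per mm of travel: 0.6 × 0.2 / (π × 1.425²) = 0.018811. Accumulating E over each segment gives final E = 1.6745.

G0 X-9.36 Y1.65 Z20.80
G1 X-7.78 Y-5.45 E0.1368
G1 X-1.65 Y-9.36 E0.2736
G1 X5.45 Y-7.78 E0.4104
G1 X9.36 Y-1.65 E0.5472
G1 X8.68 Y1.42 E0.6063
G1 X10.77 Y1.88 E0.6466
G1 X15.29 Y8.98 E0.8049
G1 X13.47 Y17.20 E0.9633
G1 X6.37 Y21.72 E1.1216
G1 X-1.85 Y19.90 E1.2800
G1 X-6.37 Y12.80 E1.4383
G1 X-5.27 Y7.82 E1.5342
G1 X-5.45 Y7.78 E1.5377
G1 X-9.36 Y1.65 E1.6745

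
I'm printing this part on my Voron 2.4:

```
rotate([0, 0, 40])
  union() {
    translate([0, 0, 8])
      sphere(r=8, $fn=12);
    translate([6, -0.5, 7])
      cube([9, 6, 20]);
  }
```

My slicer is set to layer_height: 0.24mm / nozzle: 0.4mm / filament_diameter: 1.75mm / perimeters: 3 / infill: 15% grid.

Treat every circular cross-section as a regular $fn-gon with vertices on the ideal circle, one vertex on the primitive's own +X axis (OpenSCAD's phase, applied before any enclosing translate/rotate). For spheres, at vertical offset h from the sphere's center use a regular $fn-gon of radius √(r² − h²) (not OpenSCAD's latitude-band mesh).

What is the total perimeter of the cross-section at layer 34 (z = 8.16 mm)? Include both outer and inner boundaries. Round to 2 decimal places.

At z = 8.16 mm: the sphere: section is a regular 12-gon, circumradius = √(r²−h²) = √(8²−0.16²) = 7.998 (perimeter = 2·12·7.998·sin(180°/12) = 49.68 mm); the cube at (6, -0.5) (footprint 9×6) is included at this height (perimeter 30.00 mm); Merging all regions: the regions partially overlap (shared area 7.24 mm²), so the edge portions inside another operand are dropped and the merged outline is re-measured after clipping — boundary = 66.42 mm; (whole slice rotated 40° about Z — lengths, areas and connectivity unchanged). Overall, the cross-section is a single solid region. Total boundary length (outer) = 66.42 mm.

66.42 mm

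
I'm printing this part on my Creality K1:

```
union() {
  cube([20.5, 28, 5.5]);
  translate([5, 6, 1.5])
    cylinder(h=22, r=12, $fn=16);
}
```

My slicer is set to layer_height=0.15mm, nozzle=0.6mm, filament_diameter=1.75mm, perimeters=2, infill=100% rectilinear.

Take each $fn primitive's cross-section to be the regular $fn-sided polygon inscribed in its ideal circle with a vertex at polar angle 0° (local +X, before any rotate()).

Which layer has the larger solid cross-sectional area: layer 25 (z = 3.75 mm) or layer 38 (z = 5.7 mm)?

layer 25 (z = 3.75 mm)

Layer 25 (z = 3.75): the cube is present — its section is the full 20.5×28 rectangle (area 574.00 mm²); the r=12 cylinder at (5, 6) contributes a regular 16-gon of circumradius 12 (area = (16/2)·12.000²·sin(360°/16) = 440.85 mm²); Combining (union): the regions partially overlap — summed areas 1014.85 mm² minus the doubly-counted overlap 265.64 mm² gives 749.21 mm² — area = 749.21 mm². So its area = 749.21 mm². Layer 38 (z = 5.7): the cube does not reach this height (z outside [0, 5.5]); the r=12 cylinder at (5, 6) contributes a regular 16-gon of circumradius 12 (area = (16/2)·12.000²·sin(360°/16) = 440.85 mm²); Merging all regions: only the r=12 cylinder at (5, 6) is present, so the union is just that shape — area = 440.85 mm². So its area = 440.85 mm². Layer 25 is larger (749.21 vs 440.85 mm²).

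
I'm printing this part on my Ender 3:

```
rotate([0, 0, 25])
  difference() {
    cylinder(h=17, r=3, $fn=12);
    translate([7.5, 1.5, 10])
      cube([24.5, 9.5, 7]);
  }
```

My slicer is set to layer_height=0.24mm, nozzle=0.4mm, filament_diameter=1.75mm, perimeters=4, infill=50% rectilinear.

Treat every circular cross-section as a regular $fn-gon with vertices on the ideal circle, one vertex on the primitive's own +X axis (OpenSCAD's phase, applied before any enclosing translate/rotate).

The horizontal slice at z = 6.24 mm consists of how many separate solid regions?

At z = 6.24 mm: the r=3 cylinder contributes a regular 12-gon of circumradius 3; the cube at (7.5, 1.5) is absent (z outside [10, 17]); After the difference (first − rest): none of the subtracted shapes is present at this height, so the r=3 cylinder is unchanged — 1 connected region; (whole slice rotated 25° about Z — lengths, areas and connectivity unchanged). The result has 1 disconnected region.

1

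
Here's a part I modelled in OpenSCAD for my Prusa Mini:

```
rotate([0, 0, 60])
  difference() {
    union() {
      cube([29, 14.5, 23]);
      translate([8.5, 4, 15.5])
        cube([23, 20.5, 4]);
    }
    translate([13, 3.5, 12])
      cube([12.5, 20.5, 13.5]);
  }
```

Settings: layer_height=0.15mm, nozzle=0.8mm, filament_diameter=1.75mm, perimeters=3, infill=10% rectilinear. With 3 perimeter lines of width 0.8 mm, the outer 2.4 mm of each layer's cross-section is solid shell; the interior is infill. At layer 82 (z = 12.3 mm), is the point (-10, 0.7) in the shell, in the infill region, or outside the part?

At z = 12.3 mm: the 29×14.5 cube contributes its full rectangle; the cube at (8.5, 4) does not reach this height (z outside [15.5, 19.5]); Combining (union): only the 29×14.5 cube is present, so the union is just that shape — 1 connected region; the 12.5×20.5 cube at (13, 3.5) contributes its full rectangle; Taking the first minus the rest: starting from the result so far, the 12.5×20.5 cube at (13, 3.5) partially overlaps it — only the 137.50 mm² overlap (of its 256.25 mm²) is removed, clipping the outline — 1 connected region; (whole slice rotated 60° about Z — lengths, areas and connectivity unchanged). Overall, the cross-section is a single solid region. Undo the 60° rotation: the query point maps to (-4.394, 9.010) in the un-rotated model frame. The nearest boundary edge runs (0.00, 0.00)→(0.00, 14.50); distance from the point to it = 4.39 mm. The point is not inside any of the regions above, so it lies outside the cross-section (4.39 mm from the nearest boundary).

outside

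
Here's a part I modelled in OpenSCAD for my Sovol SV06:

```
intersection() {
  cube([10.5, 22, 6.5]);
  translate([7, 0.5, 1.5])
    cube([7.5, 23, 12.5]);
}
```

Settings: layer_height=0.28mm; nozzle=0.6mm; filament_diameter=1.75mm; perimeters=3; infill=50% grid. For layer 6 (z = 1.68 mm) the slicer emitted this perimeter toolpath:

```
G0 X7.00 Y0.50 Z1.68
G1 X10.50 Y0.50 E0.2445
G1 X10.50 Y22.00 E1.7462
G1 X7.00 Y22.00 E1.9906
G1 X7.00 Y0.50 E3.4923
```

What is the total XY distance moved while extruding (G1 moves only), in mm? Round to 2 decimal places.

Sum the Euclidean lengths of each G1 segment: total = 50.00 mm.

50.00 mm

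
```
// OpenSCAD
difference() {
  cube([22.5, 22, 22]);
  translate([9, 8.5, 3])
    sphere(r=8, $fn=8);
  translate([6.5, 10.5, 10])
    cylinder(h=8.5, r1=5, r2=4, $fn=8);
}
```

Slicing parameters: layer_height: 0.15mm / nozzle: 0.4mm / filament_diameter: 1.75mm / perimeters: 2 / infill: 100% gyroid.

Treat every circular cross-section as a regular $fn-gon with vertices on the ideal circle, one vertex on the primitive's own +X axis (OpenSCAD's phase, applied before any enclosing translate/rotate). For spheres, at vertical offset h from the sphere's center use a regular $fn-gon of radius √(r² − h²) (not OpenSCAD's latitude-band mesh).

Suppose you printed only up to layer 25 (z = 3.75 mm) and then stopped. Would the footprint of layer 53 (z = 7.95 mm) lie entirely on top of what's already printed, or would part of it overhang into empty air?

part overhangs

Compare the two slices. At z = 3.75: the 22.5×22 cube contributes its full rectangle (area 495.00 mm²); the sphere at (9, 8.5): section is a regular 8-gon, circumradius = √(r²−h²) = √(8²−0.75²) = 7.965 (area = (8/2)·7.965²·sin(360°/8) = 179.43 mm²); the cone at (6.5, 10.5) is not intersected at this z (z outside [10, 18.5]); Taking the first minus the rest: starting from the 22.5×22 cube (495.00 mm²), the r=8 sphere at (9, 8.5) lies wholly inside it (removes its full 179.43 mm² and its 48.77 mm outline becomes a hole wall) — area = 315.57 mm². At z = 7.95: the cube (footprint 22.5×22) is included at this height (area 495.00 mm²); the r=8 sphere at (9, 8.5) contributes a regular 8-gon of circumradius √(8²−4.95²) = 6.285 (area = (8/2)·6.285²·sin(360°/8) = 111.72 mm²); the cone at (6.5, 10.5) does not reach this height (z outside [10, 18.5]); Taking the first minus the rest: starting from the 22.5×22 cube (495.00 mm²), the r=8 sphere at (9, 8.5) lies wholly inside it (removes its full 111.72 mm² and its 38.48 mm outline becomes a hole wall) — area = 383.28 mm². Checking containment: at z = 7.95 the cross-section extends beyond the z = 3.75 cross-section by about 67.71 mm².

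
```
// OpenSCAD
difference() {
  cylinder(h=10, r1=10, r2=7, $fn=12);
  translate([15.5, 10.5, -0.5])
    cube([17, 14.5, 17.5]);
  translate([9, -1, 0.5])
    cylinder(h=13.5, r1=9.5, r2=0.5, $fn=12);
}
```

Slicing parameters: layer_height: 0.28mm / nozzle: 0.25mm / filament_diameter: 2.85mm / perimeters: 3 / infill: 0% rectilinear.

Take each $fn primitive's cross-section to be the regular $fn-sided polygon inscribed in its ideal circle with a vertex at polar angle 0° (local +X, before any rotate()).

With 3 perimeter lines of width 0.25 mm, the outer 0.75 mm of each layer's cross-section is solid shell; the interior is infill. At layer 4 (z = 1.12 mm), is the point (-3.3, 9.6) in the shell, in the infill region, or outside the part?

outside

At z = 1.12 mm: the cone: at t=0.112 of its height the radius interpolates to r₁+(r₂−r₁)t = 9.664, giving a regular 12-gon of that circumradius; the cube at (15.5, 10.5) is present — its section is the full 17×14.5 rectangle; the cone at (9, -1): at t=0.046 of its height the radius interpolates to r₁+(r₂−r₁)t = 9.087, giving a regular 12-gon of that circumradius; Subtracting the remaining from the first: starting from the cone, the 17×14.5 cube at (15.5, 10.5) misses the remaining region (no effect); the cone at (9, -1) partially overlaps it — only the 104.69 mm² overlap (of its 247.70 mm²) is removed, clipping the outline — 1 connected region. Overall, the cross-section is a single solid region. The nearest boundary edge runs (-4.83, 8.37)→(0.00, 9.66); distance from the point to it = 0.79 mm. The point is not inside any of the regions above, so it lies outside the cross-section (0.79 mm from the nearest boundary).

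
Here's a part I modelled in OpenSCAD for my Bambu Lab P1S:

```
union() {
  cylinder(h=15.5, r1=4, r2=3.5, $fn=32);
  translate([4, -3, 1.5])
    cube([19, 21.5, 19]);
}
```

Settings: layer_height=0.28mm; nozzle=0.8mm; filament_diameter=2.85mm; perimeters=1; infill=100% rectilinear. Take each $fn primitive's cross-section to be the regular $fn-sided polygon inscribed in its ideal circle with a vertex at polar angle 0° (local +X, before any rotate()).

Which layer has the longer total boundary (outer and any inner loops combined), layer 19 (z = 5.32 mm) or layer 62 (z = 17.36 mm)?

layer 19 (z = 5.32 mm)

Layer 19 (z = 5.32): the cone (r1=4→r2=3.5) has section circumradius 3.828 here — a regular 32-gon (perimeter = 2·32·3.828·sin(180°/32) = 24.02 mm); the cube at (4, -3) is present — its section is the full 19×21.5 rectangle (perimeter 81.00 mm); Merging all regions: the 2 present regions are separate (no shared area or edge), so areas and boundary lengths simply add and each stays a separate island — boundary = 105.02 mm. So its perimeter = 105.02 mm. Layer 62 (z = 17.36): the cone does not reach this height (z outside [0, 15.5]); the cube at (4, -3) is present — its section is the full 19×21.5 rectangle (perimeter 81.00 mm); Merging all regions: only the 19×21.5 cube at (4, -3) is present, so the union is just that shape — boundary = 81.00 mm. So its perimeter = 81.00 mm. Layer 19 is larger (105.02 vs 81.00 mm).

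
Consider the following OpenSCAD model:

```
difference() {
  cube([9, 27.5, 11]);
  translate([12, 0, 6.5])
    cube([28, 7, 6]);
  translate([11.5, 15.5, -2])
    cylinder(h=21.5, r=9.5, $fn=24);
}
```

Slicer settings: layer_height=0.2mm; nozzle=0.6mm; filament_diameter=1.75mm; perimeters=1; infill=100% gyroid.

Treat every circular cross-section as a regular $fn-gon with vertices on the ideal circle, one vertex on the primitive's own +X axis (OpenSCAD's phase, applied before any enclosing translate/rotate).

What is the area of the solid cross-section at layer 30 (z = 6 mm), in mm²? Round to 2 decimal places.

154.03 mm²

At z = 6 mm: the cube (footprint 9×27.5) is included at this height (area 247.50 mm²); the cube at (12, 0) is not intersected at this z (z outside [6.5, 12.5]); the r=9.5 cylinder at (11.5, 15.5) contributes a regular 24-gon of circumradius 9.5 (area = (24/2)·9.500²·sin(360°/24) = 280.30 mm²); After the difference (first − rest): starting from the 9×27.5 cube (247.50 mm²), the r=9.5 cylinder at (11.5, 15.5) partially overlaps it — only the 93.47 mm² overlap (of its 280.30 mm²) is removed, clipping the outline — area = 154.03 mm². Overall, the cross-section is a single solid region. Net area = 154.03 mm².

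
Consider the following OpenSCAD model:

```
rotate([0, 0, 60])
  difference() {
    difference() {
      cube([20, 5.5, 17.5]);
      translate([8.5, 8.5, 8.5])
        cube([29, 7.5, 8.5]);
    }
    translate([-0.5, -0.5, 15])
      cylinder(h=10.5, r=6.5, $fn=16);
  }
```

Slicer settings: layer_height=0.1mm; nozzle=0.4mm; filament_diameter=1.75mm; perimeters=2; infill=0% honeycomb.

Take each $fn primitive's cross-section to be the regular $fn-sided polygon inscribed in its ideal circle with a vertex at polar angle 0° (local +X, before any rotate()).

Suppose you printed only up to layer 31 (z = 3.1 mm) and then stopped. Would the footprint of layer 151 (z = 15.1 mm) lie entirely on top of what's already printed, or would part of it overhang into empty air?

Compare the two slices. At z = 3.1: the 20×5.5 cube contributes its full rectangle (area 110.00 mm²); the cube at (8.5, 8.5) is absent (z outside [8.5, 17]); Subtracting the remaining from the first: none of the subtracted shapes is present at this height, so the 20×5.5 cube is unchanged — area = 110.00 mm²; the cylinder at (-0.5, -0.5) is absent (z outside [15, 25.5]); Taking the first minus the rest: none of the subtracted shapes is present at this height, so that combined region is unchanged — area = 110.00 mm²; (rotated 60° about Z; rotation is an isometry so areas/perimeters/island counts are preserved). At z = 15.1: the cube is present — its section is the full 20×5.5 rectangle (area 110.00 mm²); the cube at (8.5, 8.5) (footprint 29×7.5) is included at this height (area 217.50 mm²); Taking the first minus the rest: starting from the 20×5.5 cube (110.00 mm²), the 29×7.5 cube at (8.5, 8.5) misses the remaining region (no effect) — area = 110.00 mm²; the cylinder at (-0.5, -0.5): section is a regular 16-gon, circumradius r=6.5 (area = (16/2)·6.500²·sin(360°/16) = 129.35 mm²); Taking the first minus the rest: starting from that combined region (110.00 mm²), the r=6.5 cylinder at (-0.5, -0.5) partially overlaps it — only the 25.73 mm² overlap (of its 129.35 mm²) is removed, clipping the outline — area = 84.27 mm²; (whole slice rotated 60° about Z — lengths, areas and connectivity unchanged). Checking containment: the cross-section at z = 15.1 is a subset of the cross-section at z = 3.1.

entirely on top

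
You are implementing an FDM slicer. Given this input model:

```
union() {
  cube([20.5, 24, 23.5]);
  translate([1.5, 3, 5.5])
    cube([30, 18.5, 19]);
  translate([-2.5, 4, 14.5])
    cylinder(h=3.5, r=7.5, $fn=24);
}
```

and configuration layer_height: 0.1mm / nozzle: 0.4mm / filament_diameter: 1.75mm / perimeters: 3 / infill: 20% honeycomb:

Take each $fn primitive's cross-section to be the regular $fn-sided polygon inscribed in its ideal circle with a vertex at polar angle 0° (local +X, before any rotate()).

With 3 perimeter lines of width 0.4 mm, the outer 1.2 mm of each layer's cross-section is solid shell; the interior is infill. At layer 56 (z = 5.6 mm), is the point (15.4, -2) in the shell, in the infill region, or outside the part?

At z = 5.6 mm: the cube (footprint 20.5×24) is included at this height; the 30×18.5 cube at (1.5, 3) contributes its full rectangle; the cylinder at (-2.5, 4) is not intersected at this z (z outside [14.5, 18]); Taking the union: the regions partially overlap (shared area 351.50 mm²), so overlapping operands fuse into one piece — 1 connected region. Overall, the cross-section is a single solid region. The nearest boundary edge runs (20.50, 0.00)→(0.00, 0.00); distance from the point to it = 2.00 mm. The point is not inside any of the regions above, so it lies outside the cross-section (2.00 mm from the nearest boundary).

outside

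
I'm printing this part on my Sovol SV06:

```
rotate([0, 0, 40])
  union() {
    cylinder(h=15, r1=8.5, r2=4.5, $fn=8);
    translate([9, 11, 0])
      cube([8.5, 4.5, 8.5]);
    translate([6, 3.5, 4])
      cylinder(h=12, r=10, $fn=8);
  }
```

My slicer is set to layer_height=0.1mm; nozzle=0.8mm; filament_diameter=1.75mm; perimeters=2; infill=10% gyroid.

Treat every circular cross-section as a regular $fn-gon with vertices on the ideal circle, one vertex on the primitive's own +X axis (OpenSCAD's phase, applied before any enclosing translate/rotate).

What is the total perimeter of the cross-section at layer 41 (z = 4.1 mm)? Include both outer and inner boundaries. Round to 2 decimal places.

87.46 mm

At z = 4.1 mm: the cone contributes a regular 8-gon of circumradius 7.407 (interpolated between r1=8.5 and r2=4.5 at t=0.273) (perimeter = 2·8·7.407·sin(180°/8) = 45.35 mm); the 8.5×4.5 cube at (9, 11) contributes its full rectangle (perimeter 26.00 mm); the r=10 cylinder at (6, 3.5) gives a regular 8-gon of circumradius 10 (constant along its height) (perimeter = 2·8·10.000·sin(180°/8) = 61.23 mm); Merging all regions: the regions partially overlap (shared area 101.76 mm²), so the edge portions inside another operand are dropped and the merged outline is re-measured after clipping — boundary = 87.46 mm; (rotated 40° about Z; rotation is an isometry so areas/perimeters/island counts are preserved). Overall, the cross-section is a single solid region. Total boundary length (outer) = 87.46 mm.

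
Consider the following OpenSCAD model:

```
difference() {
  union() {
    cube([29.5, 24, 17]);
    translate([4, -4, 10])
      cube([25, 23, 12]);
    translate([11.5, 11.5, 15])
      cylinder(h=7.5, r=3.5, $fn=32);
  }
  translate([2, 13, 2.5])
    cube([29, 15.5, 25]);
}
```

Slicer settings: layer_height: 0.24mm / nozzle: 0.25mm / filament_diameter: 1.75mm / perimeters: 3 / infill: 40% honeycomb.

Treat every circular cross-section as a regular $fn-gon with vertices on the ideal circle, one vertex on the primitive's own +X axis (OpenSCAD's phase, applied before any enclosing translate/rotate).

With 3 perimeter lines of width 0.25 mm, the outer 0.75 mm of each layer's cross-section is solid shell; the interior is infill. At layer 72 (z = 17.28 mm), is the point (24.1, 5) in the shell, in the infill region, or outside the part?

At z = 17.28 mm: the cube is absent (z outside [0, 17]); the cube at (4, -4) is present — its section is the full 25×23 rectangle; the cylinder at (11.5, 11.5): section is a regular 32-gon, circumradius r=3.5; Taking the union: the r=3.5 cylinder at (11.5, 11.5) lies entirely inside the 25×23 cube at (4, -4), so the union is just the 25×23 cube at (4, -4) — 1 connected region; the cube at (2, 13) is present — its section is the full 29×15.5 rectangle; After the difference (first − rest): starting from the result so far, the 29×15.5 cube at (2, 13) partially overlaps it — only the 150.00 mm² overlap (of its 449.50 mm²) is removed, clipping the outline — 1 connected region. Overall, the cross-section is a single solid region. The nearest boundary edge runs (29.00, 13.00)→(29.00, -4.00); distance from the point to it = 4.90 mm. The point is inside the cross-section and 4.90 mm from the nearest boundary — more than the 0.75 mm shell width (3 × 0.25), so it's in the infill interior.

infill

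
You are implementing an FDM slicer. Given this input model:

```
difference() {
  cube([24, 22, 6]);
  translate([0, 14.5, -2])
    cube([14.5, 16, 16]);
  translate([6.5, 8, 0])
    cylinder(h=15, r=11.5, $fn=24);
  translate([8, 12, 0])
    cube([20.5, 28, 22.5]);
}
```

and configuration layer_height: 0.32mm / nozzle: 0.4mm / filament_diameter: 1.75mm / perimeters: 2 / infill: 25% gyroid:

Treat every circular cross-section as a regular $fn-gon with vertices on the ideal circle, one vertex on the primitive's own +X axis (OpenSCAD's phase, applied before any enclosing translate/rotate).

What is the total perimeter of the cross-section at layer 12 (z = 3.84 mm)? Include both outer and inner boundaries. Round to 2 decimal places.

At z = 3.84 mm: the cube is present — its section is the full 24×22 rectangle (perimeter 92.00 mm); the cube at (0, 14.5) is present — its section is the full 14.5×16 rectangle (perimeter 61.00 mm); the r=11.5 cylinder at (6.5, 8) contributes a regular 24-gon of circumradius 11.5 (perimeter = 2·24·11.500·sin(180°/24) = 72.05 mm); the cube at (8, 12) (footprint 20.5×28) is included at this height (perimeter 97.00 mm); Taking the first minus the rest: starting from the 24×22 cube, the 14.5×16 cube at (0, 14.5) partially overlaps it — only the 108.75 mm² overlap (of its 232.00 mm²) is removed, clipping the outline; the r=11.5 cylinder at (6.5, 8) partially overlaps it — only the 248.94 mm² overlap (of its 410.75 mm²) is removed, clipping the outline; the 20.5×28 cube at (8, 12) partially overlaps it — only the 88.44 mm² overlap (of its 574.00 mm²) is removed, clipping the outline — boundary = 41.03 mm. Overall, the cross-section is a single solid region. Total boundary length (outer) = 41.03 mm.

41.03 mm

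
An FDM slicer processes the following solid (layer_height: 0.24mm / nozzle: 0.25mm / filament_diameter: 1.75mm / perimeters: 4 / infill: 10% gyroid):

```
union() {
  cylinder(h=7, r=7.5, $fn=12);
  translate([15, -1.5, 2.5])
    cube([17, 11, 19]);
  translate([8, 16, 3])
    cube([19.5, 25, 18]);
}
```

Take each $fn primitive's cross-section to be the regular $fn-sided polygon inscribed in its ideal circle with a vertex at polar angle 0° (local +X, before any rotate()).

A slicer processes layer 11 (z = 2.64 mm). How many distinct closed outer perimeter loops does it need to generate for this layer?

2

At z = 2.64 mm: the cylinder: section is a regular 12-gon, circumradius r=7.5; the cube at (15, -1.5) is present — its section is the full 17×11 rectangle; the cube at (8, 16) does not reach this height (z outside [3, 21]); Combining (union): the 2 present regions are separate (no shared area or edge), so areas and boundary lengths simply add and each stays a separate island — 2 connected regions. The result has 2 disconnected regions.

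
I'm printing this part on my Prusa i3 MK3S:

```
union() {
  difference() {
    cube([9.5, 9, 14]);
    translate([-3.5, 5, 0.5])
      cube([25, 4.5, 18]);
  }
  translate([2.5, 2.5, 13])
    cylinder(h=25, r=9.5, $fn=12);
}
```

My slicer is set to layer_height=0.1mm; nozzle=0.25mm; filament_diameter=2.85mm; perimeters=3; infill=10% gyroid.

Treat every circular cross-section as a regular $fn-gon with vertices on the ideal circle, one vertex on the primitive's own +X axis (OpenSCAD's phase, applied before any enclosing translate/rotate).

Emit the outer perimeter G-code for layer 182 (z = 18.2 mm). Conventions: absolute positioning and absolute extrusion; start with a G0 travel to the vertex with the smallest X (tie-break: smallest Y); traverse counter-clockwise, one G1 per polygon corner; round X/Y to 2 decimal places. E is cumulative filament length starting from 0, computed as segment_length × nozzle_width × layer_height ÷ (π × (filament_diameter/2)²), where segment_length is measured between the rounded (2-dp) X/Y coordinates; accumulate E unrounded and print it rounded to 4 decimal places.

G0 X-7.00 Y2.50 Z18.20
G1 X-5.73 Y-2.25 E0.0193
G1 X-2.25 Y-5.73 E0.0386
G1 X2.50 Y-7.00 E0.0578
G1 X7.25 Y-5.73 E0.0771
G1 X10.73 Y-2.25 E0.0964
G1 X12.00 Y2.50 E0.1156
G1 X10.73 Y7.25 E0.1349
G1 X7.25 Y10.73 E0.1542
G1 X2.50 Y12.00 E0.1735
G1 X-2.25 Y10.73 E0.1927
G1 X-5.73 Y7.25 E0.2120
G1 X-7.00 Y2.50 E0.2313

At z = 18.2 mm: the cube is absent (z outside [0, 14]); the 25×4.5 cube at (-3.5, 5) contributes its full rectangle; Taking the first minus the rest: the first operand is absent here, so nothing remains; the r=9.5 cylinder at (2.5, 2.5) gives a regular 12-gon of circumradius 9.5 (constant along its height); Merging all regions: only the r=9.5 cylinder at (2.5, 2.5) is present, so the union is just that shape — 1 connected region. The outline is a single polygon with 12 vertices. Extrusion per mm of travel: 0.25 × 0.1 / (π × 1.425²) = 0.003919. Accumulating E over each segment gives final E = 0.2313.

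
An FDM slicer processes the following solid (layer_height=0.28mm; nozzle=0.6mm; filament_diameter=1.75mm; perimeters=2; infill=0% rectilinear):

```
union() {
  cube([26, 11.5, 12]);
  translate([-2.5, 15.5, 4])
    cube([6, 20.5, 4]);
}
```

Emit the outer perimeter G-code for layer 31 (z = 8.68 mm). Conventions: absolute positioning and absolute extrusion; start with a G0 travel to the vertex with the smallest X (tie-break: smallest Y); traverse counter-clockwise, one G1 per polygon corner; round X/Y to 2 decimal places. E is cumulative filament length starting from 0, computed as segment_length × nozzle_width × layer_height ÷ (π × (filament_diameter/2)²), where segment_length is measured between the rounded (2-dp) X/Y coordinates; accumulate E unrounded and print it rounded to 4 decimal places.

G0 X0.00 Y0.00 Z8.68
G1 X26.00 Y0.00 E1.8160
G1 X26.00 Y11.50 E2.6192
G1 X0.00 Y11.50 E4.4352
G1 X0.00 Y0.00 E5.2385

At z = 8.68 mm: the cube (footprint 26×11.5) is included at this height; the cube at (-2.5, 15.5) does not reach this height (z outside [4, 8]); Taking the union: only the 26×11.5 cube is present, so the union is just that shape — 1 connected region. The outline is a single polygon with 4 vertices. Extrusion per mm of travel: 0.6 × 0.28 / (π × 0.875²) = 0.069846. Accumulating E over each segment gives final E = 5.2385.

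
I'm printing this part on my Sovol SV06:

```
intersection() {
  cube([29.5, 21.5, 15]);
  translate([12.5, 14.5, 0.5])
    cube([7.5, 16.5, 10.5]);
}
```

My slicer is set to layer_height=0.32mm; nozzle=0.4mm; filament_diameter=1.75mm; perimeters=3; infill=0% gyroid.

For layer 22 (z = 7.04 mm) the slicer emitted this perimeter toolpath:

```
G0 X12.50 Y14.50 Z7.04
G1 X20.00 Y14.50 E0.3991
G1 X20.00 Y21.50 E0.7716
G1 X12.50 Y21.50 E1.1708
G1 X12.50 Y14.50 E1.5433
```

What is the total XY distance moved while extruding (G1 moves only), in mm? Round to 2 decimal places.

29.00 mm

Sum the Euclidean lengths of each G1 segment: total = 29.00 mm.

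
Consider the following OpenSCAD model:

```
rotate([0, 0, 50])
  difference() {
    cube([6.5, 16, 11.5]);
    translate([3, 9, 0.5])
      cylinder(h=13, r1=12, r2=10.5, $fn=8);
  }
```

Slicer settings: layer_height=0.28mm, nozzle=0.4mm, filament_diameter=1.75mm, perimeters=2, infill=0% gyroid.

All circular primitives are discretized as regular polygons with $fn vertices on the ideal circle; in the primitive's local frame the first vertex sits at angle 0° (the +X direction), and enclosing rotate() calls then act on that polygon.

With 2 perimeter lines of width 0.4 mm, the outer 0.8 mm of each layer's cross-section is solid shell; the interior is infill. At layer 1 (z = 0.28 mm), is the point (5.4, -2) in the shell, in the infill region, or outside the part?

outside

At z = 0.28 mm: the 6.5×16 cube contributes its full rectangle; the cone at (3, 9) does not reach this height (z outside [0.5, 13.5]); Taking the first minus the rest: none of the subtracted shapes is present at this height, so the 6.5×16 cube is unchanged — 1 connected region; (rotated 50° about Z; rotation is an isometry so areas/perimeters/island counts are preserved). Overall, the cross-section is a single solid region. Undo the 50° rotation: the query point maps to (1.939, -5.422) in the un-rotated model frame. The nearest boundary edge runs (0.00, 0.00)→(6.50, 0.00); distance from the point to it = 5.42 mm. The point is not inside any of the regions above, so it lies outside the cross-section (5.42 mm from the nearest boundary).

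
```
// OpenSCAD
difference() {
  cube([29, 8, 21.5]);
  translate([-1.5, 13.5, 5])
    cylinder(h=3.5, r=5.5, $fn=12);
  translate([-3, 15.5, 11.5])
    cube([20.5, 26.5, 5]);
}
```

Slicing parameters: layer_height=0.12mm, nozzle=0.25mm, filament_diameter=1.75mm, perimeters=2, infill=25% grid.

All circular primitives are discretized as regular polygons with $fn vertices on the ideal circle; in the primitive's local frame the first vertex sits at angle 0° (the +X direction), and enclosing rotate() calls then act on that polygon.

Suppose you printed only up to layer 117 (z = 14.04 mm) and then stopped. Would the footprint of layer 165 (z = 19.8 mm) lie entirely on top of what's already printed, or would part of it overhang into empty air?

entirely on top

Compare the two slices. At z = 14.04: the 29×8 cube contributes its full rectangle (area 232.00 mm²); the cylinder at (-1.5, 13.5) is not intersected at this z (z outside [5, 8.5]); the cube at (-3, 15.5) (footprint 20.5×26.5) is included at this height (area 543.25 mm²); Subtracting the remaining from the first: starting from the 29×8 cube (232.00 mm²), the 20.5×26.5 cube at (-3, 15.5) misses the remaining region (no effect) — area = 232.00 mm². At z = 19.8: the cube (footprint 29×8) is included at this height (area 232.00 mm²); the cylinder at (-1.5, 13.5) does not reach this height (z outside [5, 8.5]); the cube at (-3, 15.5) is absent (z outside [11.5, 16.5]); Subtracting the remaining from the first: none of the subtracted shapes is present at this height, so the 29×8 cube is unchanged — area = 232.00 mm². Checking containment: the cross-section at z = 19.8 is a subset of the cross-section at z = 14.04.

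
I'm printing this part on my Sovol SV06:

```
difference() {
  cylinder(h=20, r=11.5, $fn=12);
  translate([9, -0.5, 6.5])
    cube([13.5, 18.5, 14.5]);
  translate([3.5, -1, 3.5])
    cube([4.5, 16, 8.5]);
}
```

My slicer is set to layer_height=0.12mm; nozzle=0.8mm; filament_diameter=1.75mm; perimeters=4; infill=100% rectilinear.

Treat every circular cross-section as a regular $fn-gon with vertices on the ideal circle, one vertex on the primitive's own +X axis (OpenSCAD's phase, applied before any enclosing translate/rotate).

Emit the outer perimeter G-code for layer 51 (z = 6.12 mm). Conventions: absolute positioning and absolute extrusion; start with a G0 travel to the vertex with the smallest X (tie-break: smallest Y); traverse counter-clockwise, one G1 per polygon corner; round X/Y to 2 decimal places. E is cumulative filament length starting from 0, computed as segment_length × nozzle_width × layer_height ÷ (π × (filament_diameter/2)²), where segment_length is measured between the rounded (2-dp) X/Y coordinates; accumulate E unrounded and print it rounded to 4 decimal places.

At z = 6.12 mm: the cylinder: section is a regular 12-gon, circumradius r=11.5; the cube at (9, -0.5) is absent (z outside [6.5, 21]); the 4.5×16 cube at (3.5, -1) contributes its full rectangle; Subtracting the remaining from the first: starting from the r=11.5 cylinder, the 4.5×16 cube at (3.5, -1) partially overlaps it — only the 47.46 mm² overlap (of its 72.00 mm²) is removed, clipping the outline — 1 connected region. The outline is a single polygon with 15 vertices. Extrusion per mm of travel: 0.8 × 0.12 / (π × 0.875²) = 0.039912. Accumulating E over each segment gives final E = 3.6199.

G0 X-11.50 Y0.00 Z6.12
G1 X-9.96 Y-5.75 E0.2376
G1 X-5.75 Y-9.96 E0.4752
G1 X0.00 Y-11.50 E0.7128
G1 X5.75 Y-9.96 E0.9504
G1 X9.96 Y-5.75 E1.1880
G1 X11.50 Y0.00 E1.4256
G1 X9.96 Y5.75 E1.6632
G1 X8.00 Y7.71 E1.7738
G1 X8.00 Y-1.00 E2.1214
G1 X3.50 Y-1.00 E2.3010
G1 X3.50 Y10.56 E2.7624
G1 X0.00 Y11.50 E2.9071
G1 X-5.75 Y9.96 E3.1447
G1 X-9.96 Y5.75 E3.3823
G1 X-11.50 Y0.00 E3.6199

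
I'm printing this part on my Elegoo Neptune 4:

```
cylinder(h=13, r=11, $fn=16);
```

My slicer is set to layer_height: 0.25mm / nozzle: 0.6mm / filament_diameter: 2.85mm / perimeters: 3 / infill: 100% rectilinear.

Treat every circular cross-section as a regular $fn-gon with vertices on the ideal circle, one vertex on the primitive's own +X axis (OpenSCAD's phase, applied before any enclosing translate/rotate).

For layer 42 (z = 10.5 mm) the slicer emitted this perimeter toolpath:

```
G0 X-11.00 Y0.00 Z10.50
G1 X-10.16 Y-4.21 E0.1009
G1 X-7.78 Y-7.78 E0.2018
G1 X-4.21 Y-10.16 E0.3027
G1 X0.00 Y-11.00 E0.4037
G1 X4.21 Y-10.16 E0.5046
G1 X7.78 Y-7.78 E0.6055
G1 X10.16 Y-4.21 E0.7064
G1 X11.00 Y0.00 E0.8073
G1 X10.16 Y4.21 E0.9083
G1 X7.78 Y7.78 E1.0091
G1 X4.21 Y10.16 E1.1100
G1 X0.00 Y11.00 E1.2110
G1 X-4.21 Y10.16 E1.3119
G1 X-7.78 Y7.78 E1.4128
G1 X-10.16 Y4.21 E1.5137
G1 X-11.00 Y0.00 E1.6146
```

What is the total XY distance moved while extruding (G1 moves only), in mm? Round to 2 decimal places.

Sum the Euclidean lengths of each G1 segment: total = 68.67 mm.

68.67 mm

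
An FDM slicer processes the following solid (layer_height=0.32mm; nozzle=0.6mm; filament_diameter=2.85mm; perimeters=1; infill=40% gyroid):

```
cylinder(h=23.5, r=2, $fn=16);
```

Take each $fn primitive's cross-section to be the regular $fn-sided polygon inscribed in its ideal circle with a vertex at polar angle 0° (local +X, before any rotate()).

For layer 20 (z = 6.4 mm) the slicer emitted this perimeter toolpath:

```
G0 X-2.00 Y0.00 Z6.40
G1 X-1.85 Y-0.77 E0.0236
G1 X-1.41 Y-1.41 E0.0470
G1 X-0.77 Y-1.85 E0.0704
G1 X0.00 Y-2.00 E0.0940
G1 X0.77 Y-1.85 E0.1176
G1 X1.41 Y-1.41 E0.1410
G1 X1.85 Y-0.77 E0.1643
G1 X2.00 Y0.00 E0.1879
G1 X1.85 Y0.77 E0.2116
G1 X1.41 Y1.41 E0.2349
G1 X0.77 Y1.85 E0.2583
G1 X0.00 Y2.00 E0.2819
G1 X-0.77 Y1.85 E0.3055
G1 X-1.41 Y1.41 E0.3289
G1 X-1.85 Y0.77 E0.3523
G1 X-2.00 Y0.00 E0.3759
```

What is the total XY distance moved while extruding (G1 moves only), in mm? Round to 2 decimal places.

Sum the Euclidean lengths of each G1 segment: total = 12.49 mm.

12.49 mm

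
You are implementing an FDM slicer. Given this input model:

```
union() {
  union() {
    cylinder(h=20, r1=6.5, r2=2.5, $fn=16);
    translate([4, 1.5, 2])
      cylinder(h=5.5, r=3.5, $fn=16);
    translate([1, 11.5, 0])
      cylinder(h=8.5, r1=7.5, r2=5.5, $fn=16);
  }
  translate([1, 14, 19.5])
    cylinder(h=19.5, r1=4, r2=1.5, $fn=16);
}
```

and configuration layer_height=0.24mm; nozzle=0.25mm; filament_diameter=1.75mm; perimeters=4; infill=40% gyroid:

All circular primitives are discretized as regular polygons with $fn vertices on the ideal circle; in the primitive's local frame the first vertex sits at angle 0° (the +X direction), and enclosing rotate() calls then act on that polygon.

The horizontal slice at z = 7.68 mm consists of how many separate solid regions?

At z = 7.68 mm: the cone: at t=0.384 of its height the radius interpolates to r₁+(r₂−r₁)t = 4.964, giving a regular 16-gon of that circumradius; the cylinder at (4, 1.5) is not intersected at this z (z outside [2, 7.5]); the cone at (1, 11.5) (r1=7.5→r2=5.5) has section circumradius 5.693 here — a regular 16-gon; Merging all regions: the 2 present regions are separate (no shared area or edge), so areas and boundary lengths simply add and each stays a separate island — 2 connected regions; the cone at (1, 14) does not reach this height (z outside [19.5, 39]); Taking the union: only that combined region is present, so the union is just that shape — 2 connected regions. The result has 2 disconnected regions.

2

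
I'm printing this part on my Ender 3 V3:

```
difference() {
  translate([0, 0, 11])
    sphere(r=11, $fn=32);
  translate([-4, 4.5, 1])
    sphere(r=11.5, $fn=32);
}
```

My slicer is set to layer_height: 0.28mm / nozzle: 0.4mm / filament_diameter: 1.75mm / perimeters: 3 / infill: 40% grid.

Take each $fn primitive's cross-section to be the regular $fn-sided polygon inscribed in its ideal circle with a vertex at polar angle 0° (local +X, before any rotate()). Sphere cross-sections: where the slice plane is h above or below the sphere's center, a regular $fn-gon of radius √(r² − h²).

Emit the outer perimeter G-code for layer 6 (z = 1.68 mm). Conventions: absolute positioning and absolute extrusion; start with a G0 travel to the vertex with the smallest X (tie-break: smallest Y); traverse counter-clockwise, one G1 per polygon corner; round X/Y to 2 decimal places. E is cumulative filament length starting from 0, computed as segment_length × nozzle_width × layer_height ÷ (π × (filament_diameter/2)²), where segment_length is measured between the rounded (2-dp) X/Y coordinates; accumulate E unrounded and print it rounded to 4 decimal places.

G0 X1.09 Y-5.74 Z1.68
G1 X1.14 Y-5.73 E0.0024
G1 X2.24 Y-5.40 E0.0559
G1 X3.25 Y-4.86 E0.1092
G1 X4.13 Y-4.13 E0.1624
G1 X4.86 Y-3.25 E0.2157
G1 X5.40 Y-2.24 E0.2690
G1 X5.48 Y-1.95 E0.2830
G1 X4.12 Y-3.62 E0.3833
G1 X2.38 Y-5.05 E0.4882
G1 X1.09 Y-5.74 E0.5563

At z = 1.68 mm: the sphere: section is a regular 32-gon, circumradius = √(r²−h²) = √(11²−9.32²) = 5.843; the r=11.5 sphere at (-4, 4.5) slices to a regular 32-gon of circumradius 11.480 (√(r²−h²) with h=0.68 from center); Subtracting the remaining from the first: starting from the r=11 sphere, the r=11.5 sphere at (-4, 4.5) partially overlaps it — only the 104.96 mm² overlap (of its 411.37 mm²) is removed, clipping the outline — 1 connected region. The outline is a single polygon with 10 vertices. Extrusion per mm of travel: 0.4 × 0.28 / (π × 0.875²) = 0.046564. Accumulating E over each segment gives final E = 0.5563.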